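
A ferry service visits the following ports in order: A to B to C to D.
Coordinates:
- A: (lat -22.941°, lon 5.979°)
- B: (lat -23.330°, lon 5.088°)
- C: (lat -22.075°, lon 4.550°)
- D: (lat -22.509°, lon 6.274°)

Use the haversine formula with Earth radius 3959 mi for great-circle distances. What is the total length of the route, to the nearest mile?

270 mi

Leg distances:
A→B: 62.7 mi  (cumulative 62.7 mi)
B→C: 93.3 mi  (cumulative 155.9 mi)
C→D: 114.2 mi  (cumulative 270.2 mi)
Total route length ≈ 270 mi.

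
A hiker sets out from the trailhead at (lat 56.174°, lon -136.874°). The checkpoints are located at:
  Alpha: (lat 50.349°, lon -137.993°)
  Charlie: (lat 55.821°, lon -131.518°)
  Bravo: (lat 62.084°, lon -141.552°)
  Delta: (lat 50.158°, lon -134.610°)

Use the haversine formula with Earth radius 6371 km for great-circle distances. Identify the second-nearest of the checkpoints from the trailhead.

Alpha

Distances from the trailhead ((lat 56.174°, lon -136.874°)):
Charlie: 335.3 km
Alpha: 651.9 km
Delta: 685.7 km
Bravo: 708.9 km
The second-nearest is Alpha at 651.9 km.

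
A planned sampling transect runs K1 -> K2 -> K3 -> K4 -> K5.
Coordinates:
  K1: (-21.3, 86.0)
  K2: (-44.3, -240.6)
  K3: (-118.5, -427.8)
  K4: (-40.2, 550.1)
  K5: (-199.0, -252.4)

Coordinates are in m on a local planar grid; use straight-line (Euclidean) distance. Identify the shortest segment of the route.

Leg distances:
K1→K2: 327.4 m
K2→K3: 201.4 m
K3→K4: 981.0 m
K4→K5: 818.1 m
The shortest leg is K2–K3 at 201.4 m.

K2–K3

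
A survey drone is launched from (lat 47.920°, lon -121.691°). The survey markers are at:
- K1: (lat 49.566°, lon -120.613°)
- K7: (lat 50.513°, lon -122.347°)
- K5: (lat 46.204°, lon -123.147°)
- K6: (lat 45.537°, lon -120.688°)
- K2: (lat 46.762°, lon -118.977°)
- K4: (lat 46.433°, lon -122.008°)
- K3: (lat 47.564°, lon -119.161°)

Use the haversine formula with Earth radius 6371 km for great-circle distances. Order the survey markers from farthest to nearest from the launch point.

Computing each great-circle distance from (lat 47.920°, lon -121.691°):
K7 (lat 50.513°, lon -122.347°): 292.2 km
K6 (lat 45.537°, lon -120.688°): 275.8 km
K2 (lat 46.762°, lon -118.977°): 241.6 km
K5 (lat 46.204°, lon -123.147°): 220.4 km
K1 (lat 49.566°, lon -120.613°): 199.4 km
K3 (lat 47.564°, lon -119.161°): 193.3 km
K4 (lat 46.433°, lon -122.008°): 167.1 km

K7, K6, K2, K5, K1, K3, K4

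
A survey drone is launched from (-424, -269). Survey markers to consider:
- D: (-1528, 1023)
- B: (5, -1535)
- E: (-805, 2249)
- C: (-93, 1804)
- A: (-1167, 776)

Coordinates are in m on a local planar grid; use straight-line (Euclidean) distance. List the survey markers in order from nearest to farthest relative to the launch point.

A, B, D, C, E

Computing each straight-line distance from (-424, -269):
A (-1167, 776): 1282.2 m
B (5, -1535): 1336.7 m
D (-1528, 1023): 1699.4 m
C (-93, 1804): 2099.3 m
E (-805, 2249): 2546.7 m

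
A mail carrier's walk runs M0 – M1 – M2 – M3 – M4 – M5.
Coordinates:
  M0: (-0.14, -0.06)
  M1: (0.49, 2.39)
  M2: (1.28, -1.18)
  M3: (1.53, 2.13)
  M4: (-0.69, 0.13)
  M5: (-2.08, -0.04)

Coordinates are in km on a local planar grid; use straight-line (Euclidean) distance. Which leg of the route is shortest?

M4–M5

Leg distances:
M0→M1: 2.5 km
M1→M2: 3.7 km
M2→M3: 3.3 km
M3→M4: 3.0 km
M4→M5: 1.4 km
The shortest leg is M4–M5 at 1.4 km.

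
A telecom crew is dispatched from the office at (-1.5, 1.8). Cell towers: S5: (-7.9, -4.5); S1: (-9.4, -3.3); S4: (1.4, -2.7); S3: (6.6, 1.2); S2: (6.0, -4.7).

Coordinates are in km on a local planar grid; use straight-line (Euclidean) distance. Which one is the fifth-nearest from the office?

Distances from the office ((-1.5, 1.8)):
S4: 5.4 km
S3: 8.1 km
S5: 9.0 km
S1: 9.4 km
S2: 9.9 km
The fifth-nearest is S2 at 9.9 km.

S2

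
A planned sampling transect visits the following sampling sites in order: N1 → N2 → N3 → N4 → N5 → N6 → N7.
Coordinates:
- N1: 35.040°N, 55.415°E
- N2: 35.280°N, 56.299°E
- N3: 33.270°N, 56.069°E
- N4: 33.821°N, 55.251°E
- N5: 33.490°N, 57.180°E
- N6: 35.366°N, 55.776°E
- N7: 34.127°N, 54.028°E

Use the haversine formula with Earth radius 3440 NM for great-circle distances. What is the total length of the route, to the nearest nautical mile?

564 NM

Leg distances:
N1→N2: 45.7 NM  (cumulative 45.7 NM)
N2→N3: 121.2 NM  (cumulative 166.9 NM)
N3→N4: 52.6 NM  (cumulative 219.6 NM)
N4→N5: 98.4 NM  (cumulative 318.0 NM)
N5→N6: 132.4 NM  (cumulative 450.4 NM)
N6→N7: 113.9 NM  (cumulative 564.2 NM)
Total route length ≈ 564 NM.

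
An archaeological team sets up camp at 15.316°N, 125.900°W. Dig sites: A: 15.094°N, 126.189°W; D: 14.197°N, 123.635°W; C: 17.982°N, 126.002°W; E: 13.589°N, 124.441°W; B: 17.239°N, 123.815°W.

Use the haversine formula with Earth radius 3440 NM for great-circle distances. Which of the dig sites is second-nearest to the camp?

E

Distance to each, sorted:
A: 21.4 NM
E: 134.0 NM
D: 147.7 NM
C: 160.2 NM
B: 166.6 NM
The second-nearest is E at 134.0 NM.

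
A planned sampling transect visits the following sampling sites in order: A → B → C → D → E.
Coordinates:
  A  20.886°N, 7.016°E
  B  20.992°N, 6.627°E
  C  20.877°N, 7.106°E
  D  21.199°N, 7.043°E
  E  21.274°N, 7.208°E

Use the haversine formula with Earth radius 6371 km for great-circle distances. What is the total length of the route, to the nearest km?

149 km

Leg distances:
A→B: 42.1 km  (cumulative 42.1 km)
B→C: 51.4 km  (cumulative 93.4 km)
C→D: 36.4 km  (cumulative 129.8 km)
D→E: 19.0 km  (cumulative 148.9 km)
Total route length ≈ 149 km.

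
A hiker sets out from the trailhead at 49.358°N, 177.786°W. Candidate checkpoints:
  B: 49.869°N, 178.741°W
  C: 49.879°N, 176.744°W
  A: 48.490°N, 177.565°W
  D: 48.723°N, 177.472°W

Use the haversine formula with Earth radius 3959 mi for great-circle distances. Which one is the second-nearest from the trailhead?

Distances from the trailhead (49.358°N, 177.786°W):
D: 46.1 mi
B: 55.5 mi
C: 58.9 mi
A: 60.8 mi
The second-nearest is B at 55.5 mi.

B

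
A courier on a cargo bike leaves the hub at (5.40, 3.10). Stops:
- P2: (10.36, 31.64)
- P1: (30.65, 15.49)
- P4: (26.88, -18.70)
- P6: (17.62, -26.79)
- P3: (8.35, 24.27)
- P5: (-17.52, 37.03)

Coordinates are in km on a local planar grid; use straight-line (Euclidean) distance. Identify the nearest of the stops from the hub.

P3

Distances from the hub ((5.40, 3.10)):
P3: 21.4 km
P1: 28.1 km
P2: 29.0 km
P4: 30.6 km
P6: 32.3 km
P5: 40.9 km
The nearest is P3 at 21.4 km.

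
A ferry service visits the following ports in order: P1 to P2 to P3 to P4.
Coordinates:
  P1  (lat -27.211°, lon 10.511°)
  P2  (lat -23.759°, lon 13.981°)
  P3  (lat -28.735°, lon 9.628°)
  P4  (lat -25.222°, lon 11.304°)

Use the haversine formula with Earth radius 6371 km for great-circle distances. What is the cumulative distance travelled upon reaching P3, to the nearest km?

Leg distances:
P1→P2: 518.3 km  (cumulative 518.3 km)
P2→P3: 703.1 km  (cumulative 1221.4 km)
Cumulative distance at P3 ≈ 1221 km.

1221 km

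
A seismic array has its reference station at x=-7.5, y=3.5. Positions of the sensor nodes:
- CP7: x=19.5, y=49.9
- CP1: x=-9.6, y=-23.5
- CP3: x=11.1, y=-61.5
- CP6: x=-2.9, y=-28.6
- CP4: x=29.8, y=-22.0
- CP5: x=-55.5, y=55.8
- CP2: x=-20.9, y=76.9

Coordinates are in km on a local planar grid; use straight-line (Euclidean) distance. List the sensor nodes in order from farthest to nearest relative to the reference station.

CP2, CP5, CP3, CP7, CP4, CP6, CP1

Computing each straight-line distance from x=-7.5, y=3.5:
CP2 x=-20.9, y=76.9: 74.6 km
CP5 x=-55.5, y=55.8: 71.0 km
CP3 x=11.1, y=-61.5: 67.6 km
CP7 x=19.5, y=49.9: 53.7 km
CP4 x=29.8, y=-22.0: 45.2 km
CP6 x=-2.9, y=-28.6: 32.4 km
CP1 x=-9.6, y=-23.5: 27.1 km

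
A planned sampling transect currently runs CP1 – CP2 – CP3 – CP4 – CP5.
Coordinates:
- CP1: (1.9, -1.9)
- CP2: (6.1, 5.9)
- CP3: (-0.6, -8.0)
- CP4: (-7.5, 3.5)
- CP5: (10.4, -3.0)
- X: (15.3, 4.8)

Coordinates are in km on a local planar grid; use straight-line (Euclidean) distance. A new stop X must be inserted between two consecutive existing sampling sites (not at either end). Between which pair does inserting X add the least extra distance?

Added distance for inserting X between each consecutive pair:
CP1–CP2: 15.4 km
CP2–CP3: 14.2 km
CP3–CP4: 29.8 km
CP4–CP5: 13.0 km
Smallest added distance is 13.0 km, inserting between CP4 and CP5.

between CP4 and CP5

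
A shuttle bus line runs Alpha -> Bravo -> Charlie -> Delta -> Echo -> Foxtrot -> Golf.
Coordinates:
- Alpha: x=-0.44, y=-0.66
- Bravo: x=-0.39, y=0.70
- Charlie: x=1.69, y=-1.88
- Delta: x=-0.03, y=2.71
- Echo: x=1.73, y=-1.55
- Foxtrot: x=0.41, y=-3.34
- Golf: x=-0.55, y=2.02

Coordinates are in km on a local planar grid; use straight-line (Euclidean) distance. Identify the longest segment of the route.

Foxtrot–Golf

Leg distances:
Alpha→Bravo: 1.4 km
Bravo→Charlie: 3.3 km
Charlie→Delta: 4.9 km
Delta→Echo: 4.6 km
Echo→Foxtrot: 2.2 km
Foxtrot→Golf: 5.4 km
The longest leg is Foxtrot–Golf at 5.4 km.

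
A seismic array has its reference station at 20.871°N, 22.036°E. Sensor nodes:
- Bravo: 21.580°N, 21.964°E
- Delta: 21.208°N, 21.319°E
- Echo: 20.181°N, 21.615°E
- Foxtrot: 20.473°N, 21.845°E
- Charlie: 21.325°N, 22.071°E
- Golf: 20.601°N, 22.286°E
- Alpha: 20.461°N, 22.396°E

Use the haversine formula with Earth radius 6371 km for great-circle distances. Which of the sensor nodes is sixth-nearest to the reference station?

Delta

Distance to each, sorted:
Golf: 39.7 km
Foxtrot: 48.5 km
Charlie: 50.6 km
Alpha: 59.0 km
Bravo: 79.2 km
Delta: 83.3 km
Echo: 88.4 km
The sixth-nearest is Delta at 83.3 km.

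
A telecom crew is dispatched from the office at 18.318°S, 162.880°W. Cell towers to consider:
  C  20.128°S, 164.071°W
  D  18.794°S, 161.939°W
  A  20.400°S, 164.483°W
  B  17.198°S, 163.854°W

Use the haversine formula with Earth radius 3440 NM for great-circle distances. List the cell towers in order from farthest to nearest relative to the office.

Distance from the office at 18.318°S, 162.880°W to each:
A 20.400°S, 164.483°W: 154.5 NM
C 20.128°S, 164.071°W: 127.9 NM
B 17.198°S, 163.854°W: 87.3 NM
D 18.794°S, 161.939°W: 60.7 NM

A, C, B, D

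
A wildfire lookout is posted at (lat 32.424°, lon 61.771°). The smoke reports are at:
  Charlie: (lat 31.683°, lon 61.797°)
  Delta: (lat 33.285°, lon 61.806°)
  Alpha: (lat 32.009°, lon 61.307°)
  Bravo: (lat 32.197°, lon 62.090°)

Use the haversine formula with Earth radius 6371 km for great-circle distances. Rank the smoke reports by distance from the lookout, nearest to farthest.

Bravo, Alpha, Charlie, Delta

Distances from the lookout:
Bravo (lat 32.197°, lon 62.090°): 39.2 km
Alpha (lat 32.009°, lon 61.307°): 63.5 km
Charlie (lat 31.683°, lon 61.797°): 82.4 km
Delta (lat 33.285°, lon 61.806°): 95.8 km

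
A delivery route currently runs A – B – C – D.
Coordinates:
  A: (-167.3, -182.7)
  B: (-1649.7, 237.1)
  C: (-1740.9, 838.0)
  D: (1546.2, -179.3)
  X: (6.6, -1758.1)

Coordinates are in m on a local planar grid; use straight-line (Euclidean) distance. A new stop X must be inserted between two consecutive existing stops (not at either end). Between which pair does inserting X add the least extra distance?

between C and D

Added distance for inserting X between each consecutive pair:
A–B: 2637.4 m
B–C: 5114.8 m
C–D: 1893.8 m
Smallest added distance is 1893.8 m, inserting between C and D.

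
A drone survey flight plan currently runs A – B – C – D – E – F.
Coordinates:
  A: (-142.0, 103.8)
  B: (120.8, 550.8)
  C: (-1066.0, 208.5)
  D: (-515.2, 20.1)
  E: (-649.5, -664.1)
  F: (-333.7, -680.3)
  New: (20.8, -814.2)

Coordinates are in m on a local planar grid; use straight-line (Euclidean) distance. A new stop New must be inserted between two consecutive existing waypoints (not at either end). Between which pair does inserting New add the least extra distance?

Added distance for inserting New between each consecutive pair:
A–B: 1782.5 m
B–C: 1625.8 m
C–D: 1901.8 m
D–E: 981.3 m
E–F: 749.6 m
Smallest added distance is 749.6 m, inserting between E and F.

between E and F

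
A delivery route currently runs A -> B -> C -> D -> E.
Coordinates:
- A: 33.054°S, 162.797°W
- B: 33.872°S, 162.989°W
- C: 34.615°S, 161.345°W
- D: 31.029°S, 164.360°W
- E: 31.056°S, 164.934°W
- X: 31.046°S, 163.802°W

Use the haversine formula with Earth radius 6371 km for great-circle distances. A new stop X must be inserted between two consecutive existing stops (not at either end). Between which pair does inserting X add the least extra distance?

between C and D

Added distance for inserting X between each consecutive pair:
A–B: 473.2 km
B–C: 609.6 km
C–D: 23.5 km
D–E: 106.3 km
Smallest added distance is 23.5 km, inserting between C and D.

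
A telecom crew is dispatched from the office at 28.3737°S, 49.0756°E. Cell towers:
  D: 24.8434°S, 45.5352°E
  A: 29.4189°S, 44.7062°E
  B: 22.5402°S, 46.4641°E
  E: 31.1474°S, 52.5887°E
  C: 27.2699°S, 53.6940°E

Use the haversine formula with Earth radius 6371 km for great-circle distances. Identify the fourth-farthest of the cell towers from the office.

E

Distances from the office (28.3737°S, 49.0756°E):
B: 699.6 km
D: 527.2 km
C: 470.4 km
E: 458.3 km
A: 440.9 km
The fourth-farthest is E at 458.3 km.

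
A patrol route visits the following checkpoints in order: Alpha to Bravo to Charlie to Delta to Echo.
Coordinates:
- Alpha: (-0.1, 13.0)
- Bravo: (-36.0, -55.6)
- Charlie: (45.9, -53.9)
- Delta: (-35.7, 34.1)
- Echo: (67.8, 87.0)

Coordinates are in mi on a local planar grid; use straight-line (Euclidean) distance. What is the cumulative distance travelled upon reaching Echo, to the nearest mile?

Leg distances:
Alpha→Bravo: 77.4 mi  (cumulative 77.4 mi)
Bravo→Charlie: 81.9 mi  (cumulative 159.3 mi)
Charlie→Delta: 120.0 mi  (cumulative 279.4 mi)
Delta→Echo: 116.2 mi  (cumulative 395.6 mi)
Cumulative distance at Echo ≈ 396 mi.

396 mi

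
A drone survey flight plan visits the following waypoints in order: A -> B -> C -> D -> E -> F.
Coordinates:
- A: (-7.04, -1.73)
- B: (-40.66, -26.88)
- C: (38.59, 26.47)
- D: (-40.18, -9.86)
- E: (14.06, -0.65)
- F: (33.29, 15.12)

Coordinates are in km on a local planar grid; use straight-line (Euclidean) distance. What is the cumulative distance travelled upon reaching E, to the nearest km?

Leg distances:
A→B: 42.0 km  (cumulative 42.0 km)
B→C: 95.5 km  (cumulative 137.5 km)
C→D: 86.7 km  (cumulative 224.3 km)
D→E: 55.0 km  (cumulative 279.3 km)
Cumulative distance at E ≈ 279 km.

279 km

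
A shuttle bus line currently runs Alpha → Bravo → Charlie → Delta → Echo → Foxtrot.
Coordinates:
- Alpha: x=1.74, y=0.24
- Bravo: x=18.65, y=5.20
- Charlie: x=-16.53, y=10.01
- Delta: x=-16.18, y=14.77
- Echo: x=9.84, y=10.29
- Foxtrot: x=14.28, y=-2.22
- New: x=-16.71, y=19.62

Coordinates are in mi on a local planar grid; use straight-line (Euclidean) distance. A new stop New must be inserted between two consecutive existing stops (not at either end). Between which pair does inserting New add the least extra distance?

Added distance for inserting New between each consecutive pair:
Alpha–Bravo: 47.3 mi
Bravo–Charlie: 12.3 mi
Charlie–Delta: 9.7 mi
Delta–Echo: 6.6 mi
Echo–Foxtrot: 52.8 mi
Smallest added distance is 6.6 mi, inserting between Delta and Echo.

between Delta and Echo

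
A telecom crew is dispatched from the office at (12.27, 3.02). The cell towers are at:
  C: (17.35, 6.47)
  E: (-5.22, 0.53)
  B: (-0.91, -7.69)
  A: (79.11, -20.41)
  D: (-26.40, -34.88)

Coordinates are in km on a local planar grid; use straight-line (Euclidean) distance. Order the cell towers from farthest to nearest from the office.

A, D, E, B, C

Distance from the office at (12.27, 3.02) to each:
A (79.11, -20.41): 70.8 km
D (-26.40, -34.88): 54.1 km
E (-5.22, 0.53): 17.7 km
B (-0.91, -7.69): 17.0 km
C (17.35, 6.47): 6.1 km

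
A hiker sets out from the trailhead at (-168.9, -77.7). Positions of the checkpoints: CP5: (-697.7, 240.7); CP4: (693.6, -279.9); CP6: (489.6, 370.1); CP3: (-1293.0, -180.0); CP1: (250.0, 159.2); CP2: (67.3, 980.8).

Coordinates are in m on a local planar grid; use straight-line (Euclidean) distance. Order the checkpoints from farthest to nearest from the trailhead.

CP3, CP2, CP4, CP6, CP5, CP1

Computing each straight-line distance from (-168.9, -77.7):
CP3 (-1293.0, -180.0): 1128.7 m
CP2 (67.3, 980.8): 1084.5 m
CP4 (693.6, -279.9): 885.9 m
CP6 (489.6, 370.1): 796.3 m
CP5 (-697.7, 240.7): 617.3 m
CP1 (250.0, 159.2): 481.2 m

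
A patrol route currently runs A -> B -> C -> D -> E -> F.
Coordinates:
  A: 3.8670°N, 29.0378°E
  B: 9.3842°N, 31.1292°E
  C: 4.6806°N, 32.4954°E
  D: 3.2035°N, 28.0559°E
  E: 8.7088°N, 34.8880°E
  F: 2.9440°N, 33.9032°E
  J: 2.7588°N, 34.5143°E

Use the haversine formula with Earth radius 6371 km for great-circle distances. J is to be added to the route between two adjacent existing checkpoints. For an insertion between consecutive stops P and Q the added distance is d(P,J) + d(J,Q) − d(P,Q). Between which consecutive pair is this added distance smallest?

Added distance for inserting J between each consecutive pair:
A–B: 791.0 km
B–C: 591.5 km
C–D: 509.3 km
D–E: 409.6 km
E–F: 83.6 km
Smallest added distance is 83.6 km, inserting between E and F.

between E and F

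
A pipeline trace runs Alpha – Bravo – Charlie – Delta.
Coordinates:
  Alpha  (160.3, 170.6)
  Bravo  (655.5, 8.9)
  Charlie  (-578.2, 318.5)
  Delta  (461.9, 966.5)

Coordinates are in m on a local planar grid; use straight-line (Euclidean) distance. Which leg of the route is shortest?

Alpha–Bravo

Leg distances:
Alpha→Bravo: 520.9 m
Bravo→Charlie: 1272.0 m
Charlie→Delta: 1225.4 m
The shortest leg is Alpha–Bravo at 520.9 m.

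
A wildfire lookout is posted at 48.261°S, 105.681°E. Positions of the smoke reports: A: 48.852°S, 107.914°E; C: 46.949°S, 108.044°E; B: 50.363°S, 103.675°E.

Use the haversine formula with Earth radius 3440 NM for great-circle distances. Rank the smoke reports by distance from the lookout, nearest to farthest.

A, C, B

Computing each great-circle distance from 48.261°S, 105.681°E:
A 48.852°S, 107.914°E: 95.6 NM
C 46.949°S, 108.044°E: 123.9 NM
B 50.363°S, 103.675°E: 148.6 NM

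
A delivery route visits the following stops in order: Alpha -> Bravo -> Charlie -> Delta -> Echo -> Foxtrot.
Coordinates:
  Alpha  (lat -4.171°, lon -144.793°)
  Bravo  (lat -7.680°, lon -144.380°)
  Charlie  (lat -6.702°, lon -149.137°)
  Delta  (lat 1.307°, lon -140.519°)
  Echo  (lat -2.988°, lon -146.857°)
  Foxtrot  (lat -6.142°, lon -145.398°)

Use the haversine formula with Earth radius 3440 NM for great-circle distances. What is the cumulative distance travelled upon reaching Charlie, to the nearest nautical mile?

Leg distances:
Alpha→Bravo: 212.1 NM  (cumulative 212.1 NM)
Bravo→Charlie: 289.4 NM  (cumulative 501.5 NM)
Cumulative distance at Charlie ≈ 501 NM.

501 NM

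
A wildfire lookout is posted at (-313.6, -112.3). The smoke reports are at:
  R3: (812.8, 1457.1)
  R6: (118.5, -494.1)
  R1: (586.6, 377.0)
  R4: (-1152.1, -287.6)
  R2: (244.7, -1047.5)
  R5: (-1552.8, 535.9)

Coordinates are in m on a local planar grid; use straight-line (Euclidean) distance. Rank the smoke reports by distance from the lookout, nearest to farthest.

R6, R4, R1, R2, R5, R3

Computing each straight-line distance from (-313.6, -112.3):
R6 (118.5, -494.1): 576.6 m
R4 (-1152.1, -287.6): 856.6 m
R1 (586.6, 377.0): 1024.6 m
R2 (244.7, -1047.5): 1089.2 m
R5 (-1552.8, 535.9): 1398.5 m
R3 (812.8, 1457.1): 1931.8 m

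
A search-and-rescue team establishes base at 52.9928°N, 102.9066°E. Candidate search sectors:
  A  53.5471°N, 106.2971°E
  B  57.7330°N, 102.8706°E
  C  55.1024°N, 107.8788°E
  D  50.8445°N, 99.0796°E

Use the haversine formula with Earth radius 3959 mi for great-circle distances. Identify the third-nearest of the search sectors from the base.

C

Distance to each, sorted:
A: 145.2 mi
D: 220.5 mi
C: 248.8 mi
B: 327.5 mi
The third-nearest is C at 248.8 mi.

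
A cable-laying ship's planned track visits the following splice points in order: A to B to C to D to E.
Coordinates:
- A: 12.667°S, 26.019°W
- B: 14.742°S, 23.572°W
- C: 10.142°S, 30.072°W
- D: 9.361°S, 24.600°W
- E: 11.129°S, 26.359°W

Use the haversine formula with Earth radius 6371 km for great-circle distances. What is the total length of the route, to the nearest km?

2103 km

Leg distances:
A→B: 350.9 km  (cumulative 350.9 km)
B→C: 871.5 km  (cumulative 1222.3 km)
C→D: 605.9 km  (cumulative 1828.2 km)
D→E: 275.1 km  (cumulative 2103.4 km)
Total route length ≈ 2103 km.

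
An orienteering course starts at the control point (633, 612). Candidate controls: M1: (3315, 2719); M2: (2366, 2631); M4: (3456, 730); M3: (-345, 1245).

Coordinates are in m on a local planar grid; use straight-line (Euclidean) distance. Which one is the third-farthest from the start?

Distance to each, sorted:
M1: 3410.7 m
M4: 2825.5 m
M2: 2660.8 m
M3: 1165.0 m
The third-farthest is M2 at 2660.8 m.

M2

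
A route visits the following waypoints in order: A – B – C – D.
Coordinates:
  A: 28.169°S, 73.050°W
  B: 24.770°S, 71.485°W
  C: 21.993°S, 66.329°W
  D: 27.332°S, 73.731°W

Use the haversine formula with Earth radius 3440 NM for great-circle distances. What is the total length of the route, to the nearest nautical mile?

1066 NM

Leg distances:
A→B: 220.7 NM  (cumulative 220.7 NM)
B→C: 329.4 NM  (cumulative 550.1 NM)
C→D: 515.4 NM  (cumulative 1065.5 NM)
Total route length ≈ 1066 NM.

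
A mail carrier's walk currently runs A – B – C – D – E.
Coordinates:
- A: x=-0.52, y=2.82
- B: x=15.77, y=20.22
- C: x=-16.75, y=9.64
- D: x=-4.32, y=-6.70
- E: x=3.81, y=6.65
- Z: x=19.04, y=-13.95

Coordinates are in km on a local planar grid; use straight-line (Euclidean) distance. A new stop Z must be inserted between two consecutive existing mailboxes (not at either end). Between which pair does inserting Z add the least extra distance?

Added distance for inserting Z between each consecutive pair:
A–B: 36.3 km
B–C: 43.0 km
C–D: 46.8 km
D–E: 34.4 km
Smallest added distance is 34.4 km, inserting between D and E.

between D and E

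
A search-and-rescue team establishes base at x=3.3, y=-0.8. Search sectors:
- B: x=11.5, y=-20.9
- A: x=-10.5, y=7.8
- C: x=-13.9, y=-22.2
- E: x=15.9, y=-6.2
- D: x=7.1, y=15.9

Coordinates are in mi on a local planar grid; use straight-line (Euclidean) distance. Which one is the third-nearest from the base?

D

Distances from the base (x=3.3, y=-0.8):
E: 13.7 mi
A: 16.3 mi
D: 17.1 mi
B: 21.7 mi
C: 27.5 mi
The third-nearest is D at 17.1 mi.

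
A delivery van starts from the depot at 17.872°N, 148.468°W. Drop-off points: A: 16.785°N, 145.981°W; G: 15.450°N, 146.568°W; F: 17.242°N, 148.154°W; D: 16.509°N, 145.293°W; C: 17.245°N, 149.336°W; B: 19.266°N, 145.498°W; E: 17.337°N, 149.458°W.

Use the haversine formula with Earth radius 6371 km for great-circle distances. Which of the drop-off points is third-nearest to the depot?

Distance to each, sorted:
F: 77.6 km
C: 115.4 km
E: 120.6 km
A: 290.3 km
G: 336.9 km
B: 349.3 km
D: 369.7 km
The third-nearest is E at 120.6 km.

E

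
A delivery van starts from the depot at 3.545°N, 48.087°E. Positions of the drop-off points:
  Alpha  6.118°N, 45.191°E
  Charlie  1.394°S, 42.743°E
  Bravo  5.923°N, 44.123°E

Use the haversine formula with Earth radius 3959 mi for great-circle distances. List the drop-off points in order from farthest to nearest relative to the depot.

Distances from the depot:
Charlie 1.394°S, 42.743°E: 502.7 mi
Bravo 5.923°N, 44.123°E: 318.6 mi
Alpha 6.118°N, 45.191°E: 267.1 mi

Charlie, Bravo, Alpha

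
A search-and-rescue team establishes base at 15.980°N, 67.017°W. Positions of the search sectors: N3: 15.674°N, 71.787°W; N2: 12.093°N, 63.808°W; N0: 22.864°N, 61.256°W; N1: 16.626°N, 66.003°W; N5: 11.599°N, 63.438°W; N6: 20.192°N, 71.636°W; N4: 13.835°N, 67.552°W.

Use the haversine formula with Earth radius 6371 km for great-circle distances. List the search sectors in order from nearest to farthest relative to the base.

Computing each great-circle distance from 15.980°N, 67.017°W:
N1 16.626°N, 66.003°W: 129.9 km
N4 13.835°N, 67.552°W: 245.3 km
N3 15.674°N, 71.787°W: 511.4 km
N2 12.093°N, 63.808°W: 553.7 km
N5 11.599°N, 63.438°W: 621.8 km
N6 20.192°N, 71.636°W: 676.4 km
N0 22.864°N, 61.256°W: 974.8 km

N1, N4, N3, N2, N5, N6, N0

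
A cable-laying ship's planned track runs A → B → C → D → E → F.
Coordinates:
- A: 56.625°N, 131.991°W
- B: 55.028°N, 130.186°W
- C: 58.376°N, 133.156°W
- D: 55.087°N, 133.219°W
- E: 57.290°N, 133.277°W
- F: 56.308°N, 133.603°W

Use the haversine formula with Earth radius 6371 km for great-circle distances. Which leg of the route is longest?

B–C

Leg distances:
A→B: 210.3 km
B→C: 414.0 km
C→D: 365.7 km
D→E: 245.0 km
E→F: 111.0 km
The longest leg is B–C at 414.0 km.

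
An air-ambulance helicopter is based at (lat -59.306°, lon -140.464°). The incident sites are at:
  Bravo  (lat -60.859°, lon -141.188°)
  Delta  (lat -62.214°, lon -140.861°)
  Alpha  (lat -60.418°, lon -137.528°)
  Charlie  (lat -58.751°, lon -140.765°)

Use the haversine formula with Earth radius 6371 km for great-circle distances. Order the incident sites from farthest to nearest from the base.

Distance from the base at (lat -59.306°, lon -140.464°) to each:
Delta (lat -62.214°, lon -140.861°): 324.1 km
Alpha (lat -60.418°, lon -137.528°): 205.3 km
Bravo (lat -60.859°, lon -141.188°): 177.3 km
Charlie (lat -58.751°, lon -140.765°): 64.1 km

Delta, Alpha, Bravo, Charlie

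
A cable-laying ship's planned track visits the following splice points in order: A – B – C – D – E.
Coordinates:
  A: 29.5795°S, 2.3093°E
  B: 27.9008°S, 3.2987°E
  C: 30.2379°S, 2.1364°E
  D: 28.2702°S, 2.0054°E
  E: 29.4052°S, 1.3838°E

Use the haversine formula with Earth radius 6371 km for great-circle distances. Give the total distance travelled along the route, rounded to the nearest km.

853 km

Leg distances:
A→B: 210.1 km  (cumulative 210.1 km)
B→C: 283.4 km  (cumulative 493.5 km)
C→D: 219.2 km  (cumulative 712.6 km)
D→E: 140.0 km  (cumulative 852.6 km)
Total route length ≈ 853 km.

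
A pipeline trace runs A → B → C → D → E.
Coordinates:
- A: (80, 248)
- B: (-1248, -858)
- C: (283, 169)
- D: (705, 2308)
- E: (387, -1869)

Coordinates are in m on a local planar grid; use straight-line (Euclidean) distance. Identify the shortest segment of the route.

A–B

Leg distances:
A→B: 1728.2 m
B→C: 1843.6 m
C→D: 2180.2 m
D→E: 4189.1 m
The shortest leg is A–B at 1728.2 m.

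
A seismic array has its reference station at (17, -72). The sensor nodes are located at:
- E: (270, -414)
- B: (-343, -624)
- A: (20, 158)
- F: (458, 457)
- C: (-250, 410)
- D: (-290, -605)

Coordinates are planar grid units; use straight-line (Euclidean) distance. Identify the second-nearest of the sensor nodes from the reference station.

Distances from the reference station ((17, -72)):
A: 230.0
E: 425.4
C: 551.0
D: 615.1
B: 659.0
F: 688.7
The second-nearest is E at 425.4.

E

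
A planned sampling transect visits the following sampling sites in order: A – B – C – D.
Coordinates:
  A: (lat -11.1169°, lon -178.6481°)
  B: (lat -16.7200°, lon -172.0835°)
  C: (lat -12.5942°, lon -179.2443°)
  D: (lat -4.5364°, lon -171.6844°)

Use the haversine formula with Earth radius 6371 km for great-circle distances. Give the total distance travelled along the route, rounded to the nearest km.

Leg distances:
A→B: 943.2 km  (cumulative 943.2 km)
B→C: 896.4 km  (cumulative 1839.6 km)
C→D: 1221.7 km  (cumulative 3061.3 km)
Total route length ≈ 3061 km.

3061 km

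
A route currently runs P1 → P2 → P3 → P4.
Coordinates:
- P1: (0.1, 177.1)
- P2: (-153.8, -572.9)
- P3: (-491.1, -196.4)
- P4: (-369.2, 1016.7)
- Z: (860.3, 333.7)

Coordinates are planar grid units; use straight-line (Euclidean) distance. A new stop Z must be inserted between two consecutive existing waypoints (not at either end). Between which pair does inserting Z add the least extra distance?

Added distance for inserting Z between each consecutive pair:
P1–P2: 1469.0
P2–P3: 2306.4
P3–P4: 1638.9
Smallest added distance is 1469.0, inserting between P1 and P2.

between P1 and P2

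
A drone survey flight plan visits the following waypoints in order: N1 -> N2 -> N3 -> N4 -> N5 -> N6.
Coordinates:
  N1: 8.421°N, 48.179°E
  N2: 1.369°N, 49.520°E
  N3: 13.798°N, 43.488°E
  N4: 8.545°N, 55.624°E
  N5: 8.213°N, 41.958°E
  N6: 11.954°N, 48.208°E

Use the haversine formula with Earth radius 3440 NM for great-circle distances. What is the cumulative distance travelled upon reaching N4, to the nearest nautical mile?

Leg distances:
N1→N2: 430.9 NM  (cumulative 430.9 NM)
N2→N3: 827.8 NM  (cumulative 1258.7 NM)
N3→N4: 781.0 NM  (cumulative 2039.7 NM)
Cumulative distance at N4 ≈ 2040 NM.

2040 NM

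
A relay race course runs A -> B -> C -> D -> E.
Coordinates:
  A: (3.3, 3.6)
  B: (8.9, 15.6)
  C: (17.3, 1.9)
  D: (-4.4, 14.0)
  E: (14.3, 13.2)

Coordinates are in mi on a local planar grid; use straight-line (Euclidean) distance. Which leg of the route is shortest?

A–B

Leg distances:
A→B: 13.2 mi
B→C: 16.1 mi
C→D: 24.8 mi
D→E: 18.7 mi
The shortest leg is A–B at 13.2 mi.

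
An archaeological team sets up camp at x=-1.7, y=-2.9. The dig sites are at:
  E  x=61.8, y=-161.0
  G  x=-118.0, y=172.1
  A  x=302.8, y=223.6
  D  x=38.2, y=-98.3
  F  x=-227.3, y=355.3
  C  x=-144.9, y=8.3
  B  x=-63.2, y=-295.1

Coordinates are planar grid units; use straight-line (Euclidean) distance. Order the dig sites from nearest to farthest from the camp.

Distances from the camp:
D x=38.2, y=-98.3: 103.4
C x=-144.9, y=8.3: 143.6
E x=61.8, y=-161.0: 170.4
G x=-118.0, y=172.1: 210.1
B x=-63.2, y=-295.1: 298.6
A x=302.8, y=223.6: 379.5
F x=-227.3, y=355.3: 423.3

D, C, E, G, B, A, F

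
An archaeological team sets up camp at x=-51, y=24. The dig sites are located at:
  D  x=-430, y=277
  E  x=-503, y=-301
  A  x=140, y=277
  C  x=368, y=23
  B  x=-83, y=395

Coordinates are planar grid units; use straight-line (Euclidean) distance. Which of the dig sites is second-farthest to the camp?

D

Distances from the camp (x=-51, y=24):
E: 556.7
D: 455.7
C: 419.0
B: 372.4
A: 317.0
The second-farthest is D at 455.7.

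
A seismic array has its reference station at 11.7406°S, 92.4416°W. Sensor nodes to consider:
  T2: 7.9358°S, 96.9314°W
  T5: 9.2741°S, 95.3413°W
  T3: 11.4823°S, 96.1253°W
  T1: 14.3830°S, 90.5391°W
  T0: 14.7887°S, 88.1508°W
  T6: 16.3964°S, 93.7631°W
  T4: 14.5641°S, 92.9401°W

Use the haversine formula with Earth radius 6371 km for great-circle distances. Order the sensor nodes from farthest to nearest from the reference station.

T2, T0, T6, T5, T3, T1, T4

Computing each great-circle distance from 11.7406°S, 92.4416°W:
T2 7.9358°S, 96.9314°W: 648.7 km
T0 14.7887°S, 88.1508°W: 574.9 km
T6 16.3964°S, 93.7631°W: 537.0 km
T5 9.2741°S, 95.3413°W: 419.2 km
T3 11.4823°S, 96.1253°W: 402.2 km
T1 14.3830°S, 90.5391°W: 358.9 km
T4 14.5641°S, 92.9401°W: 318.6 km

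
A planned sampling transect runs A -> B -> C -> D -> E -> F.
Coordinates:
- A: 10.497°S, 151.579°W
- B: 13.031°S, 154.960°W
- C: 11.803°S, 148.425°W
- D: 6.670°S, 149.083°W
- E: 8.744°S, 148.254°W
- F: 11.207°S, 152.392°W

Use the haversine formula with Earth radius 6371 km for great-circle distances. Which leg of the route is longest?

B–C

Leg distances:
A→B: 463.5 km
B→C: 722.6 km
C→D: 575.3 km
D→E: 248.0 km
E→F: 529.5 km
The longest leg is B–C at 722.6 km.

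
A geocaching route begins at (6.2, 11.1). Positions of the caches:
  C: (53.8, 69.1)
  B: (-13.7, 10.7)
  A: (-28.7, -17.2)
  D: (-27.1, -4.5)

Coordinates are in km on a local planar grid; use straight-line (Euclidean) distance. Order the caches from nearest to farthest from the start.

B, D, A, C

Distance from the start at (6.2, 11.1) to each:
B (-13.7, 10.7): 19.9 km
D (-27.1, -4.5): 36.8 km
A (-28.7, -17.2): 44.9 km
C (53.8, 69.1): 75.0 km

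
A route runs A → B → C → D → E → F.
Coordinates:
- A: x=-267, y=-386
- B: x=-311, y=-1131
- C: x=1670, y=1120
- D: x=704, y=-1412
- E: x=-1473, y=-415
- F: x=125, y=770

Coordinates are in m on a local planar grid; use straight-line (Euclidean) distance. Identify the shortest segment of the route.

A–B

Leg distances:
A→B: 746.3 m
B→C: 2998.6 m
C→D: 2710.0 m
D→E: 2394.4 m
E→F: 1989.4 m
The shortest leg is A–B at 746.3 m.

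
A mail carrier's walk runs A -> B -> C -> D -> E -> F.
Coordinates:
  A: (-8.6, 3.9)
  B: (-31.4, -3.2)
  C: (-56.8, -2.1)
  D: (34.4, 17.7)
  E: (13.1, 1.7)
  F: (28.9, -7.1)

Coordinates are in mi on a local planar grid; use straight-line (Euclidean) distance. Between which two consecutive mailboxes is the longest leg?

Leg distances:
A→B: 23.9 mi
B→C: 25.4 mi
C→D: 93.3 mi
D→E: 26.6 mi
E→F: 18.1 mi
The longest leg is C–D at 93.3 mi.

C–D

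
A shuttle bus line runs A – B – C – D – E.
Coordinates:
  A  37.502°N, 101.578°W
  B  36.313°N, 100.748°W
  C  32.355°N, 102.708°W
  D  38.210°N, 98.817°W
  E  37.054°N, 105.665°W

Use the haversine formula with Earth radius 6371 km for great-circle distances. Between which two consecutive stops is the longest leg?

C–D

Leg distances:
A→B: 151.4 km
B→C: 475.5 km
C→D: 740.5 km
D→E: 616.4 km
The longest leg is C–D at 740.5 km.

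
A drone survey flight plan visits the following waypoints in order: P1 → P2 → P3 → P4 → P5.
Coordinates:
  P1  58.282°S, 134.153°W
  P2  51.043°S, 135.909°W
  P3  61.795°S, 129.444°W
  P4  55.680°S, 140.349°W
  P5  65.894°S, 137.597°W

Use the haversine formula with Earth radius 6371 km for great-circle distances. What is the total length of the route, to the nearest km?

4141 km

Leg distances:
P1→P2: 812.8 km  (cumulative 812.8 km)
P2→P3: 1258.5 km  (cumulative 2071.2 km)
P3→P4: 924.1 km  (cumulative 2995.4 km)
P4→P5: 1145.2 km  (cumulative 4140.6 km)
Total route length ≈ 4141 km.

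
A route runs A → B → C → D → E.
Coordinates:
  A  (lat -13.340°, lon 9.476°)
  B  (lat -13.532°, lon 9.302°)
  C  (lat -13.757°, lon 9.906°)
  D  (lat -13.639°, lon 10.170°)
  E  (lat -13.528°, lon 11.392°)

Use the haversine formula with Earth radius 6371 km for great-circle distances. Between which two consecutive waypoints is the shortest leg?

Leg distances:
A→B: 28.5 km
B→C: 69.9 km
C→D: 31.4 km
D→E: 132.7 km
The shortest leg is A–B at 28.5 km.

A–B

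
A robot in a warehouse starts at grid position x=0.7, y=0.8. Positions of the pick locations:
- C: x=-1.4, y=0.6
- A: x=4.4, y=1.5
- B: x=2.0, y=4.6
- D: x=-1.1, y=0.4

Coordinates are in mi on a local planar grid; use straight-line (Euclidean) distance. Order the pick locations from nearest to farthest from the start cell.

Computing each straight-line distance from x=0.7, y=0.8:
D x=-1.1, y=0.4: 1.8 mi
C x=-1.4, y=0.6: 2.1 mi
A x=4.4, y=1.5: 3.8 mi
B x=2.0, y=4.6: 4.0 mi

D, C, A, B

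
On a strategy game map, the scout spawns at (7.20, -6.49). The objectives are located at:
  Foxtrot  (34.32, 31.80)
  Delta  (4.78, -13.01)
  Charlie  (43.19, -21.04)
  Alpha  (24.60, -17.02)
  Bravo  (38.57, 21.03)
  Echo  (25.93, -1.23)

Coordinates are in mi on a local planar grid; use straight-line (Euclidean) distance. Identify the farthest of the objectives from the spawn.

Distances from the spawn ((7.20, -6.49)):
Foxtrot: 46.9 mi
Bravo: 41.7 mi
Charlie: 38.8 mi
Alpha: 20.3 mi
Echo: 19.5 mi
Delta: 7.0 mi
The farthest is Foxtrot at 46.9 mi.

Foxtrot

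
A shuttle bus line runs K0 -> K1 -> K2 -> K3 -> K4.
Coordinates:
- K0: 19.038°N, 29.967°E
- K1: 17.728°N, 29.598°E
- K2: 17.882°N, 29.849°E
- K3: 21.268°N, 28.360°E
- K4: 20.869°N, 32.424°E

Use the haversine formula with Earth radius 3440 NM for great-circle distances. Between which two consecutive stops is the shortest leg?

K1–K2

Leg distances:
K0→K1: 81.4 NM
K1→K2: 17.1 NM
K2→K3: 220.0 NM
K3→K4: 228.9 NM
The shortest leg is K1–K2 at 17.1 NM.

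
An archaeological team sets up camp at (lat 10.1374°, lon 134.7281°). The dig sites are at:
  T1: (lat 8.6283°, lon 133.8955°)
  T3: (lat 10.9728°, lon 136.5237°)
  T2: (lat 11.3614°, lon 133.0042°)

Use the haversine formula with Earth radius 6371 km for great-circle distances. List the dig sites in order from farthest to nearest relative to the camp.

T2, T3, T1

Distances from the camp:
T2 (lat 11.3614°, lon 133.0042°): 232.4 km
T3 (lat 10.9728°, lon 136.5237°): 217.2 km
T1 (lat 8.6283°, lon 133.8955°): 191.1 km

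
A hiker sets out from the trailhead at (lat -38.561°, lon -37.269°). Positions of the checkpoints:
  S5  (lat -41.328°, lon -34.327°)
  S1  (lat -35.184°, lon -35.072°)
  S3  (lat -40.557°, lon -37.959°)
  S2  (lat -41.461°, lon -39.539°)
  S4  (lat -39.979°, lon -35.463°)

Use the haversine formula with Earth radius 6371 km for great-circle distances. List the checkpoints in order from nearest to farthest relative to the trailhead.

Distances from the trailhead:
S4 (lat -39.979°, lon -35.463°): 221.4 km
S3 (lat -40.557°, lon -37.959°): 229.7 km
S2 (lat -41.461°, lon -39.539°): 375.9 km
S5 (lat -41.328°, lon -34.327°): 396.9 km
S1 (lat -35.184°, lon -35.072°): 423.3 km

S4, S3, S2, S5, S1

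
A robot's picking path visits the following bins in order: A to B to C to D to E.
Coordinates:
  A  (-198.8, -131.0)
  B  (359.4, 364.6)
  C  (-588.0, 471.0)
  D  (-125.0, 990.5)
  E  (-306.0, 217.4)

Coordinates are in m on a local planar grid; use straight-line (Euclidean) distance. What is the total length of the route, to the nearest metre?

3190 m

Leg distances:
A→B: 746.5 m  (cumulative 746.5 m)
B→C: 953.4 m  (cumulative 1699.8 m)
C→D: 695.9 m  (cumulative 2395.7 m)
D→E: 794.0 m  (cumulative 3189.7 m)
Total route length ≈ 3190 m.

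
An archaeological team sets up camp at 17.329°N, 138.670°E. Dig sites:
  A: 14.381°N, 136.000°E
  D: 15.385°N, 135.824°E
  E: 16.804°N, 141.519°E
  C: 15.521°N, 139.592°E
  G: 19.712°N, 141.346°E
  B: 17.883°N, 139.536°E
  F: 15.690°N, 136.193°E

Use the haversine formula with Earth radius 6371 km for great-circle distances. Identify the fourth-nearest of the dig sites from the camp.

Distance to each, sorted:
B: 110.5 km
C: 223.8 km
E: 308.4 km
F: 320.8 km
D: 372.7 km
G: 387.0 km
A: 434.7 km
The fourth-nearest is F at 320.8 km.

F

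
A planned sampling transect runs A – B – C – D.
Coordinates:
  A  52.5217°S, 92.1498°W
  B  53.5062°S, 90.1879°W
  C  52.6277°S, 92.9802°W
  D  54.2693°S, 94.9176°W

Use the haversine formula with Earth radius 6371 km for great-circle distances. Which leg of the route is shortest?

A–B

Leg distances:
A→B: 170.9 km
B→C: 210.6 km
C→D: 223.1 km
The shortest leg is A–B at 170.9 km.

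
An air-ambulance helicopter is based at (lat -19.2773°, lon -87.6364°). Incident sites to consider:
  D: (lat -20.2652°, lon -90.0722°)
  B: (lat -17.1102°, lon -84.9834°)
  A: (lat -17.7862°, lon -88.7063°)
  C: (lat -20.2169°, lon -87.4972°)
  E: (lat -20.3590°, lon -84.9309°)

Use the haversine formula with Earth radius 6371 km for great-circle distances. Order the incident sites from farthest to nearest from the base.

B, E, D, A, C

Distances from the base:
B (lat -17.1102°, lon -84.9834°): 369.6 km
E (lat -20.3590°, lon -84.9309°): 307.5 km
D (lat -20.2652°, lon -90.0722°): 277.5 km
A (lat -17.7862°, lon -88.7063°): 200.5 km
C (lat -20.2169°, lon -87.4972°): 105.5 km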